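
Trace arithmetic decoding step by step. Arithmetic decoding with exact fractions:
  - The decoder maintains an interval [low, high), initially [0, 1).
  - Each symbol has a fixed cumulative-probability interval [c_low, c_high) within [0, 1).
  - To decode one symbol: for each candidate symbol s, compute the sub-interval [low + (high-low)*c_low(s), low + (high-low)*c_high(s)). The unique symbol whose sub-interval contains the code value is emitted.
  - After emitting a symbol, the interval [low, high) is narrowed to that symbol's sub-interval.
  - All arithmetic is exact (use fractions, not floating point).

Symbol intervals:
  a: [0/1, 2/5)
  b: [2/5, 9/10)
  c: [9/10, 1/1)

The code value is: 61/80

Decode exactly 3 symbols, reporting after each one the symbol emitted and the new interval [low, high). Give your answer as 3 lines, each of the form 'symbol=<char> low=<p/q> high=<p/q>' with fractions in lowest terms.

Step 1: interval [0/1, 1/1), width = 1/1 - 0/1 = 1/1
  'a': [0/1 + 1/1*0/1, 0/1 + 1/1*2/5) = [0/1, 2/5)
  'b': [0/1 + 1/1*2/5, 0/1 + 1/1*9/10) = [2/5, 9/10) <- contains code 61/80
  'c': [0/1 + 1/1*9/10, 0/1 + 1/1*1/1) = [9/10, 1/1)
  emit 'b', narrow to [2/5, 9/10)
Step 2: interval [2/5, 9/10), width = 9/10 - 2/5 = 1/2
  'a': [2/5 + 1/2*0/1, 2/5 + 1/2*2/5) = [2/5, 3/5)
  'b': [2/5 + 1/2*2/5, 2/5 + 1/2*9/10) = [3/5, 17/20) <- contains code 61/80
  'c': [2/5 + 1/2*9/10, 2/5 + 1/2*1/1) = [17/20, 9/10)
  emit 'b', narrow to [3/5, 17/20)
Step 3: interval [3/5, 17/20), width = 17/20 - 3/5 = 1/4
  'a': [3/5 + 1/4*0/1, 3/5 + 1/4*2/5) = [3/5, 7/10)
  'b': [3/5 + 1/4*2/5, 3/5 + 1/4*9/10) = [7/10, 33/40) <- contains code 61/80
  'c': [3/5 + 1/4*9/10, 3/5 + 1/4*1/1) = [33/40, 17/20)
  emit 'b', narrow to [7/10, 33/40)

Answer: symbol=b low=2/5 high=9/10
symbol=b low=3/5 high=17/20
symbol=b low=7/10 high=33/40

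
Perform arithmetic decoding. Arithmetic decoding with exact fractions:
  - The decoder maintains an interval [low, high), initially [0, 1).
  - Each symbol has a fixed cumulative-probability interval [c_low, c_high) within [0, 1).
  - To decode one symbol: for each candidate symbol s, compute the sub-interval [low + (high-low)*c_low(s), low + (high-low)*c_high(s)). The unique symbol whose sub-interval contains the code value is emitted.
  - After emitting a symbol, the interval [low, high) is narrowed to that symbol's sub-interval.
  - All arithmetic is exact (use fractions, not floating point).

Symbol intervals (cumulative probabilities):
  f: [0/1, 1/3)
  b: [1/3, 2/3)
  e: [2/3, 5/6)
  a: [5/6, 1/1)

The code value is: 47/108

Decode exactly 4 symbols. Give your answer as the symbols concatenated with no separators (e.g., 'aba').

Answer: bfab

Derivation:
Step 1: interval [0/1, 1/1), width = 1/1 - 0/1 = 1/1
  'f': [0/1 + 1/1*0/1, 0/1 + 1/1*1/3) = [0/1, 1/3)
  'b': [0/1 + 1/1*1/3, 0/1 + 1/1*2/3) = [1/3, 2/3) <- contains code 47/108
  'e': [0/1 + 1/1*2/3, 0/1 + 1/1*5/6) = [2/3, 5/6)
  'a': [0/1 + 1/1*5/6, 0/1 + 1/1*1/1) = [5/6, 1/1)
  emit 'b', narrow to [1/3, 2/3)
Step 2: interval [1/3, 2/3), width = 2/3 - 1/3 = 1/3
  'f': [1/3 + 1/3*0/1, 1/3 + 1/3*1/3) = [1/3, 4/9) <- contains code 47/108
  'b': [1/3 + 1/3*1/3, 1/3 + 1/3*2/3) = [4/9, 5/9)
  'e': [1/3 + 1/3*2/3, 1/3 + 1/3*5/6) = [5/9, 11/18)
  'a': [1/3 + 1/3*5/6, 1/3 + 1/3*1/1) = [11/18, 2/3)
  emit 'f', narrow to [1/3, 4/9)
Step 3: interval [1/3, 4/9), width = 4/9 - 1/3 = 1/9
  'f': [1/3 + 1/9*0/1, 1/3 + 1/9*1/3) = [1/3, 10/27)
  'b': [1/3 + 1/9*1/3, 1/3 + 1/9*2/3) = [10/27, 11/27)
  'e': [1/3 + 1/9*2/3, 1/3 + 1/9*5/6) = [11/27, 23/54)
  'a': [1/3 + 1/9*5/6, 1/3 + 1/9*1/1) = [23/54, 4/9) <- contains code 47/108
  emit 'a', narrow to [23/54, 4/9)
Step 4: interval [23/54, 4/9), width = 4/9 - 23/54 = 1/54
  'f': [23/54 + 1/54*0/1, 23/54 + 1/54*1/3) = [23/54, 35/81)
  'b': [23/54 + 1/54*1/3, 23/54 + 1/54*2/3) = [35/81, 71/162) <- contains code 47/108
  'e': [23/54 + 1/54*2/3, 23/54 + 1/54*5/6) = [71/162, 143/324)
  'a': [23/54 + 1/54*5/6, 23/54 + 1/54*1/1) = [143/324, 4/9)
  emit 'b', narrow to [35/81, 71/162)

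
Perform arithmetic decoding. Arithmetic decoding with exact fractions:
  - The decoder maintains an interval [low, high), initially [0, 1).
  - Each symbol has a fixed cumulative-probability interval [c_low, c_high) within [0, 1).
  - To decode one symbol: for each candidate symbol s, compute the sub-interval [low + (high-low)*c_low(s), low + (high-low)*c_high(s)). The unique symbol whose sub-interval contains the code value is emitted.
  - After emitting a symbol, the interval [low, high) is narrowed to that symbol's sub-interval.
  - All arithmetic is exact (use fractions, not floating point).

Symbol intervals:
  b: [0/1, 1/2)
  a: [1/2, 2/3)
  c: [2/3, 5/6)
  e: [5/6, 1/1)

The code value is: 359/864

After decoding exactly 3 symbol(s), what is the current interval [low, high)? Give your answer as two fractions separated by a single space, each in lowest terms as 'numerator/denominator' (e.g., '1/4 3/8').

Answer: 29/72 5/12

Derivation:
Step 1: interval [0/1, 1/1), width = 1/1 - 0/1 = 1/1
  'b': [0/1 + 1/1*0/1, 0/1 + 1/1*1/2) = [0/1, 1/2) <- contains code 359/864
  'a': [0/1 + 1/1*1/2, 0/1 + 1/1*2/3) = [1/2, 2/3)
  'c': [0/1 + 1/1*2/3, 0/1 + 1/1*5/6) = [2/3, 5/6)
  'e': [0/1 + 1/1*5/6, 0/1 + 1/1*1/1) = [5/6, 1/1)
  emit 'b', narrow to [0/1, 1/2)
Step 2: interval [0/1, 1/2), width = 1/2 - 0/1 = 1/2
  'b': [0/1 + 1/2*0/1, 0/1 + 1/2*1/2) = [0/1, 1/4)
  'a': [0/1 + 1/2*1/2, 0/1 + 1/2*2/3) = [1/4, 1/3)
  'c': [0/1 + 1/2*2/3, 0/1 + 1/2*5/6) = [1/3, 5/12) <- contains code 359/864
  'e': [0/1 + 1/2*5/6, 0/1 + 1/2*1/1) = [5/12, 1/2)
  emit 'c', narrow to [1/3, 5/12)
Step 3: interval [1/3, 5/12), width = 5/12 - 1/3 = 1/12
  'b': [1/3 + 1/12*0/1, 1/3 + 1/12*1/2) = [1/3, 3/8)
  'a': [1/3 + 1/12*1/2, 1/3 + 1/12*2/3) = [3/8, 7/18)
  'c': [1/3 + 1/12*2/3, 1/3 + 1/12*5/6) = [7/18, 29/72)
  'e': [1/3 + 1/12*5/6, 1/3 + 1/12*1/1) = [29/72, 5/12) <- contains code 359/864
  emit 'e', narrow to [29/72, 5/12)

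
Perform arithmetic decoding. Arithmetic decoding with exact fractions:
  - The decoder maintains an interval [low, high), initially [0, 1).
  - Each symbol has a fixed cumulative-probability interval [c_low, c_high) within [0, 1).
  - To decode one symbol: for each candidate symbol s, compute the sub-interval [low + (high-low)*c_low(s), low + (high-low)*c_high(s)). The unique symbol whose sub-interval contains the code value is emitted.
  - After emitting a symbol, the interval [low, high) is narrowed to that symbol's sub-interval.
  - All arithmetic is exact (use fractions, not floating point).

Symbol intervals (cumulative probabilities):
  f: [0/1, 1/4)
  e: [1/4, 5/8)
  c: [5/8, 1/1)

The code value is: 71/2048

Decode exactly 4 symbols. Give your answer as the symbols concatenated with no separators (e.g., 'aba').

Answer: ffec

Derivation:
Step 1: interval [0/1, 1/1), width = 1/1 - 0/1 = 1/1
  'f': [0/1 + 1/1*0/1, 0/1 + 1/1*1/4) = [0/1, 1/4) <- contains code 71/2048
  'e': [0/1 + 1/1*1/4, 0/1 + 1/1*5/8) = [1/4, 5/8)
  'c': [0/1 + 1/1*5/8, 0/1 + 1/1*1/1) = [5/8, 1/1)
  emit 'f', narrow to [0/1, 1/4)
Step 2: interval [0/1, 1/4), width = 1/4 - 0/1 = 1/4
  'f': [0/1 + 1/4*0/1, 0/1 + 1/4*1/4) = [0/1, 1/16) <- contains code 71/2048
  'e': [0/1 + 1/4*1/4, 0/1 + 1/4*5/8) = [1/16, 5/32)
  'c': [0/1 + 1/4*5/8, 0/1 + 1/4*1/1) = [5/32, 1/4)
  emit 'f', narrow to [0/1, 1/16)
Step 3: interval [0/1, 1/16), width = 1/16 - 0/1 = 1/16
  'f': [0/1 + 1/16*0/1, 0/1 + 1/16*1/4) = [0/1, 1/64)
  'e': [0/1 + 1/16*1/4, 0/1 + 1/16*5/8) = [1/64, 5/128) <- contains code 71/2048
  'c': [0/1 + 1/16*5/8, 0/1 + 1/16*1/1) = [5/128, 1/16)
  emit 'e', narrow to [1/64, 5/128)
Step 4: interval [1/64, 5/128), width = 5/128 - 1/64 = 3/128
  'f': [1/64 + 3/128*0/1, 1/64 + 3/128*1/4) = [1/64, 11/512)
  'e': [1/64 + 3/128*1/4, 1/64 + 3/128*5/8) = [11/512, 31/1024)
  'c': [1/64 + 3/128*5/8, 1/64 + 3/128*1/1) = [31/1024, 5/128) <- contains code 71/2048
  emit 'c', narrow to [31/1024, 5/128)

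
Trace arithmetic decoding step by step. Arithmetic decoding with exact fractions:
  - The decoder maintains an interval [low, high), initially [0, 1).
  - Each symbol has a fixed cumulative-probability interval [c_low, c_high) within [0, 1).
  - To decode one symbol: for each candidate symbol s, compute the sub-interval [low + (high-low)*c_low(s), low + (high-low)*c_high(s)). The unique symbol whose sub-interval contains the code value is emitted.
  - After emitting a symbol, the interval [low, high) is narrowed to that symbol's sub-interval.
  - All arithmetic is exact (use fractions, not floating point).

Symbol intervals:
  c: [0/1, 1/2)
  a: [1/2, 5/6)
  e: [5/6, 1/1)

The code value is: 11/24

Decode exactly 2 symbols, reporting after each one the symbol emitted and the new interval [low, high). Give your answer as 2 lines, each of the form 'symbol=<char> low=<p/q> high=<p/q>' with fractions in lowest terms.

Step 1: interval [0/1, 1/1), width = 1/1 - 0/1 = 1/1
  'c': [0/1 + 1/1*0/1, 0/1 + 1/1*1/2) = [0/1, 1/2) <- contains code 11/24
  'a': [0/1 + 1/1*1/2, 0/1 + 1/1*5/6) = [1/2, 5/6)
  'e': [0/1 + 1/1*5/6, 0/1 + 1/1*1/1) = [5/6, 1/1)
  emit 'c', narrow to [0/1, 1/2)
Step 2: interval [0/1, 1/2), width = 1/2 - 0/1 = 1/2
  'c': [0/1 + 1/2*0/1, 0/1 + 1/2*1/2) = [0/1, 1/4)
  'a': [0/1 + 1/2*1/2, 0/1 + 1/2*5/6) = [1/4, 5/12)
  'e': [0/1 + 1/2*5/6, 0/1 + 1/2*1/1) = [5/12, 1/2) <- contains code 11/24
  emit 'e', narrow to [5/12, 1/2)

Answer: symbol=c low=0/1 high=1/2
symbol=e low=5/12 high=1/2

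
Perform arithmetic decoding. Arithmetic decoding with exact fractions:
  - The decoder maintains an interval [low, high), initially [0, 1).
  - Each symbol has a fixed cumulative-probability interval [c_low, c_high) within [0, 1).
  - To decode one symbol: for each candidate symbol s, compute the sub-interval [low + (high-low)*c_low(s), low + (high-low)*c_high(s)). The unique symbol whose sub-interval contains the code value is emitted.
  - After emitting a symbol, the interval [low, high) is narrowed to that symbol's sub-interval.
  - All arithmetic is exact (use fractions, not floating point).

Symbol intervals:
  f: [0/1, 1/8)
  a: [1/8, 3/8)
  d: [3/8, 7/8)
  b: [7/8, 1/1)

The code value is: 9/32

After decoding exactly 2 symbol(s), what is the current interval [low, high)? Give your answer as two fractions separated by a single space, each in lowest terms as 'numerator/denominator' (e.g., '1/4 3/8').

Answer: 7/32 11/32

Derivation:
Step 1: interval [0/1, 1/1), width = 1/1 - 0/1 = 1/1
  'f': [0/1 + 1/1*0/1, 0/1 + 1/1*1/8) = [0/1, 1/8)
  'a': [0/1 + 1/1*1/8, 0/1 + 1/1*3/8) = [1/8, 3/8) <- contains code 9/32
  'd': [0/1 + 1/1*3/8, 0/1 + 1/1*7/8) = [3/8, 7/8)
  'b': [0/1 + 1/1*7/8, 0/1 + 1/1*1/1) = [7/8, 1/1)
  emit 'a', narrow to [1/8, 3/8)
Step 2: interval [1/8, 3/8), width = 3/8 - 1/8 = 1/4
  'f': [1/8 + 1/4*0/1, 1/8 + 1/4*1/8) = [1/8, 5/32)
  'a': [1/8 + 1/4*1/8, 1/8 + 1/4*3/8) = [5/32, 7/32)
  'd': [1/8 + 1/4*3/8, 1/8 + 1/4*7/8) = [7/32, 11/32) <- contains code 9/32
  'b': [1/8 + 1/4*7/8, 1/8 + 1/4*1/1) = [11/32, 3/8)
  emit 'd', narrow to [7/32, 11/32)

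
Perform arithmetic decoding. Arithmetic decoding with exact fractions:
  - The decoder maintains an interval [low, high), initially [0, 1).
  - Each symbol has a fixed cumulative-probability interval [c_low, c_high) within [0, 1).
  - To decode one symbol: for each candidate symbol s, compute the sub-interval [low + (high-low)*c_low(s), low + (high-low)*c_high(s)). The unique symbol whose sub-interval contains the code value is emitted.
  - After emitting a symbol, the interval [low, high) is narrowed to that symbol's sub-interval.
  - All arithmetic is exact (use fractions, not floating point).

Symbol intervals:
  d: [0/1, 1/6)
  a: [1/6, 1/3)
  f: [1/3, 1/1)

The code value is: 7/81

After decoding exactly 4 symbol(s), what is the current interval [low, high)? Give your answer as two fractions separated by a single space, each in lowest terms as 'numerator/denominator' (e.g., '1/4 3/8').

Step 1: interval [0/1, 1/1), width = 1/1 - 0/1 = 1/1
  'd': [0/1 + 1/1*0/1, 0/1 + 1/1*1/6) = [0/1, 1/6) <- contains code 7/81
  'a': [0/1 + 1/1*1/6, 0/1 + 1/1*1/3) = [1/6, 1/3)
  'f': [0/1 + 1/1*1/3, 0/1 + 1/1*1/1) = [1/3, 1/1)
  emit 'd', narrow to [0/1, 1/6)
Step 2: interval [0/1, 1/6), width = 1/6 - 0/1 = 1/6
  'd': [0/1 + 1/6*0/1, 0/1 + 1/6*1/6) = [0/1, 1/36)
  'a': [0/1 + 1/6*1/6, 0/1 + 1/6*1/3) = [1/36, 1/18)
  'f': [0/1 + 1/6*1/3, 0/1 + 1/6*1/1) = [1/18, 1/6) <- contains code 7/81
  emit 'f', narrow to [1/18, 1/6)
Step 3: interval [1/18, 1/6), width = 1/6 - 1/18 = 1/9
  'd': [1/18 + 1/9*0/1, 1/18 + 1/9*1/6) = [1/18, 2/27)
  'a': [1/18 + 1/9*1/6, 1/18 + 1/9*1/3) = [2/27, 5/54) <- contains code 7/81
  'f': [1/18 + 1/9*1/3, 1/18 + 1/9*1/1) = [5/54, 1/6)
  emit 'a', narrow to [2/27, 5/54)
Step 4: interval [2/27, 5/54), width = 5/54 - 2/27 = 1/54
  'd': [2/27 + 1/54*0/1, 2/27 + 1/54*1/6) = [2/27, 25/324)
  'a': [2/27 + 1/54*1/6, 2/27 + 1/54*1/3) = [25/324, 13/162)
  'f': [2/27 + 1/54*1/3, 2/27 + 1/54*1/1) = [13/162, 5/54) <- contains code 7/81
  emit 'f', narrow to [13/162, 5/54)

Answer: 13/162 5/54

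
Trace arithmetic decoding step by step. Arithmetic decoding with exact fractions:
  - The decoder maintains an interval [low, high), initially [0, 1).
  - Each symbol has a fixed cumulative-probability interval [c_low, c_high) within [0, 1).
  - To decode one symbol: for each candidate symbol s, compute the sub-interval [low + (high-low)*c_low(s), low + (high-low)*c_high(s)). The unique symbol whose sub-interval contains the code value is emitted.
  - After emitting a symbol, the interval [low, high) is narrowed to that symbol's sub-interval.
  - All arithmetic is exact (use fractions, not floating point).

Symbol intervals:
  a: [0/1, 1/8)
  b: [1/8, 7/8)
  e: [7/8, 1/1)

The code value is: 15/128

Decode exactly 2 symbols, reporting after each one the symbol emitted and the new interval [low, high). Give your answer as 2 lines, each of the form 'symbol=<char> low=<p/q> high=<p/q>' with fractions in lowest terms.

Step 1: interval [0/1, 1/1), width = 1/1 - 0/1 = 1/1
  'a': [0/1 + 1/1*0/1, 0/1 + 1/1*1/8) = [0/1, 1/8) <- contains code 15/128
  'b': [0/1 + 1/1*1/8, 0/1 + 1/1*7/8) = [1/8, 7/8)
  'e': [0/1 + 1/1*7/8, 0/1 + 1/1*1/1) = [7/8, 1/1)
  emit 'a', narrow to [0/1, 1/8)
Step 2: interval [0/1, 1/8), width = 1/8 - 0/1 = 1/8
  'a': [0/1 + 1/8*0/1, 0/1 + 1/8*1/8) = [0/1, 1/64)
  'b': [0/1 + 1/8*1/8, 0/1 + 1/8*7/8) = [1/64, 7/64)
  'e': [0/1 + 1/8*7/8, 0/1 + 1/8*1/1) = [7/64, 1/8) <- contains code 15/128
  emit 'e', narrow to [7/64, 1/8)

Answer: symbol=a low=0/1 high=1/8
symbol=e low=7/64 high=1/8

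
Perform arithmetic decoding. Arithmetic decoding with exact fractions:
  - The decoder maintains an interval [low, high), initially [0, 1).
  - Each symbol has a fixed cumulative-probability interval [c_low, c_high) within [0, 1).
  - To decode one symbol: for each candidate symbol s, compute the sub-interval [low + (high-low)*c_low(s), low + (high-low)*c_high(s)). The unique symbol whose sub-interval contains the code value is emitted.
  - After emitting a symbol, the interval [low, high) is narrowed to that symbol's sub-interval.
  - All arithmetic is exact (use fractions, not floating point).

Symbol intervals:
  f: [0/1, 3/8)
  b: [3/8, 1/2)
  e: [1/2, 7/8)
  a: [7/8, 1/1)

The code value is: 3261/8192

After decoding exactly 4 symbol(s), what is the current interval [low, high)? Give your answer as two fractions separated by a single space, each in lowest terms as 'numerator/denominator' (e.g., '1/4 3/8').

Answer: 1629/4096 51/128

Derivation:
Step 1: interval [0/1, 1/1), width = 1/1 - 0/1 = 1/1
  'f': [0/1 + 1/1*0/1, 0/1 + 1/1*3/8) = [0/1, 3/8)
  'b': [0/1 + 1/1*3/8, 0/1 + 1/1*1/2) = [3/8, 1/2) <- contains code 3261/8192
  'e': [0/1 + 1/1*1/2, 0/1 + 1/1*7/8) = [1/2, 7/8)
  'a': [0/1 + 1/1*7/8, 0/1 + 1/1*1/1) = [7/8, 1/1)
  emit 'b', narrow to [3/8, 1/2)
Step 2: interval [3/8, 1/2), width = 1/2 - 3/8 = 1/8
  'f': [3/8 + 1/8*0/1, 3/8 + 1/8*3/8) = [3/8, 27/64) <- contains code 3261/8192
  'b': [3/8 + 1/8*3/8, 3/8 + 1/8*1/2) = [27/64, 7/16)
  'e': [3/8 + 1/8*1/2, 3/8 + 1/8*7/8) = [7/16, 31/64)
  'a': [3/8 + 1/8*7/8, 3/8 + 1/8*1/1) = [31/64, 1/2)
  emit 'f', narrow to [3/8, 27/64)
Step 3: interval [3/8, 27/64), width = 27/64 - 3/8 = 3/64
  'f': [3/8 + 3/64*0/1, 3/8 + 3/64*3/8) = [3/8, 201/512)
  'b': [3/8 + 3/64*3/8, 3/8 + 3/64*1/2) = [201/512, 51/128) <- contains code 3261/8192
  'e': [3/8 + 3/64*1/2, 3/8 + 3/64*7/8) = [51/128, 213/512)
  'a': [3/8 + 3/64*7/8, 3/8 + 3/64*1/1) = [213/512, 27/64)
  emit 'b', narrow to [201/512, 51/128)
Step 4: interval [201/512, 51/128), width = 51/128 - 201/512 = 3/512
  'f': [201/512 + 3/512*0/1, 201/512 + 3/512*3/8) = [201/512, 1617/4096)
  'b': [201/512 + 3/512*3/8, 201/512 + 3/512*1/2) = [1617/4096, 405/1024)
  'e': [201/512 + 3/512*1/2, 201/512 + 3/512*7/8) = [405/1024, 1629/4096)
  'a': [201/512 + 3/512*7/8, 201/512 + 3/512*1/1) = [1629/4096, 51/128) <- contains code 3261/8192
  emit 'a', narrow to [1629/4096, 51/128)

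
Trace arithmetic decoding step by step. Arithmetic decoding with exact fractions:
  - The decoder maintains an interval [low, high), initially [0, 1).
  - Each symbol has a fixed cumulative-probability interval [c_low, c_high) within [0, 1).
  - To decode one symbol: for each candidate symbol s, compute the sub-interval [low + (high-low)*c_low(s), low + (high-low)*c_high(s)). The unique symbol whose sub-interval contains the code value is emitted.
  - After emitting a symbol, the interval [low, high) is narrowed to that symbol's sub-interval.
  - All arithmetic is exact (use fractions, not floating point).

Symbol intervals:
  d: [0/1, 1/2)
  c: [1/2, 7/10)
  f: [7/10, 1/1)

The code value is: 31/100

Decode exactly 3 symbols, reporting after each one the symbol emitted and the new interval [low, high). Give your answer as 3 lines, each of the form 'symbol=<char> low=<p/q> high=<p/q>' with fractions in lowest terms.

Answer: symbol=d low=0/1 high=1/2
symbol=c low=1/4 high=7/20
symbol=c low=3/10 high=8/25

Derivation:
Step 1: interval [0/1, 1/1), width = 1/1 - 0/1 = 1/1
  'd': [0/1 + 1/1*0/1, 0/1 + 1/1*1/2) = [0/1, 1/2) <- contains code 31/100
  'c': [0/1 + 1/1*1/2, 0/1 + 1/1*7/10) = [1/2, 7/10)
  'f': [0/1 + 1/1*7/10, 0/1 + 1/1*1/1) = [7/10, 1/1)
  emit 'd', narrow to [0/1, 1/2)
Step 2: interval [0/1, 1/2), width = 1/2 - 0/1 = 1/2
  'd': [0/1 + 1/2*0/1, 0/1 + 1/2*1/2) = [0/1, 1/4)
  'c': [0/1 + 1/2*1/2, 0/1 + 1/2*7/10) = [1/4, 7/20) <- contains code 31/100
  'f': [0/1 + 1/2*7/10, 0/1 + 1/2*1/1) = [7/20, 1/2)
  emit 'c', narrow to [1/4, 7/20)
Step 3: interval [1/4, 7/20), width = 7/20 - 1/4 = 1/10
  'd': [1/4 + 1/10*0/1, 1/4 + 1/10*1/2) = [1/4, 3/10)
  'c': [1/4 + 1/10*1/2, 1/4 + 1/10*7/10) = [3/10, 8/25) <- contains code 31/100
  'f': [1/4 + 1/10*7/10, 1/4 + 1/10*1/1) = [8/25, 7/20)
  emit 'c', narrow to [3/10, 8/25)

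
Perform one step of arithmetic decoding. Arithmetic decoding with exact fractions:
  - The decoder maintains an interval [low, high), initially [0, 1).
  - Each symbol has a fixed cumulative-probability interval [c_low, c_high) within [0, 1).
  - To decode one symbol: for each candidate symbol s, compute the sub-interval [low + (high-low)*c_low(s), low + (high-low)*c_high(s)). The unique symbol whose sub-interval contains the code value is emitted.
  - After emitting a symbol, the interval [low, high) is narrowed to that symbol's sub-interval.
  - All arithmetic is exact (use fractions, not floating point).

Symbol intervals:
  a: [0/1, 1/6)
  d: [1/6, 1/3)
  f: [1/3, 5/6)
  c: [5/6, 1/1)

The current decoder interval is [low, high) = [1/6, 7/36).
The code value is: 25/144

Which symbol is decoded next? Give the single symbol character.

Answer: d

Derivation:
Interval width = high − low = 7/36 − 1/6 = 1/36
Scaled code = (code − low) / width = (25/144 − 1/6) / 1/36 = 1/4
  a: [0/1, 1/6) 
  d: [1/6, 1/3) ← scaled code falls here ✓
  f: [1/3, 5/6) 
  c: [5/6, 1/1) 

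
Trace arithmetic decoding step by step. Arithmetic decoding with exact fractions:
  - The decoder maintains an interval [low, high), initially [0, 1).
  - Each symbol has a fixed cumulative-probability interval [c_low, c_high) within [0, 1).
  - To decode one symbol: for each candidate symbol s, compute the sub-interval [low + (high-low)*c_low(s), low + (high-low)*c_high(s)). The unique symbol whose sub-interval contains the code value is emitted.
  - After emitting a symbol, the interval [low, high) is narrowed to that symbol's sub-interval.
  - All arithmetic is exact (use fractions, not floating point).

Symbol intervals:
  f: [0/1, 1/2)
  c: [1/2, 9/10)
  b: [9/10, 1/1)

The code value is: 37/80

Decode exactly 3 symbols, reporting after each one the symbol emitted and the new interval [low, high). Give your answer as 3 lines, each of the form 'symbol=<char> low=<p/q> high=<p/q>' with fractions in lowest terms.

Step 1: interval [0/1, 1/1), width = 1/1 - 0/1 = 1/1
  'f': [0/1 + 1/1*0/1, 0/1 + 1/1*1/2) = [0/1, 1/2) <- contains code 37/80
  'c': [0/1 + 1/1*1/2, 0/1 + 1/1*9/10) = [1/2, 9/10)
  'b': [0/1 + 1/1*9/10, 0/1 + 1/1*1/1) = [9/10, 1/1)
  emit 'f', narrow to [0/1, 1/2)
Step 2: interval [0/1, 1/2), width = 1/2 - 0/1 = 1/2
  'f': [0/1 + 1/2*0/1, 0/1 + 1/2*1/2) = [0/1, 1/4)
  'c': [0/1 + 1/2*1/2, 0/1 + 1/2*9/10) = [1/4, 9/20)
  'b': [0/1 + 1/2*9/10, 0/1 + 1/2*1/1) = [9/20, 1/2) <- contains code 37/80
  emit 'b', narrow to [9/20, 1/2)
Step 3: interval [9/20, 1/2), width = 1/2 - 9/20 = 1/20
  'f': [9/20 + 1/20*0/1, 9/20 + 1/20*1/2) = [9/20, 19/40) <- contains code 37/80
  'c': [9/20 + 1/20*1/2, 9/20 + 1/20*9/10) = [19/40, 99/200)
  'b': [9/20 + 1/20*9/10, 9/20 + 1/20*1/1) = [99/200, 1/2)
  emit 'f', narrow to [9/20, 19/40)

Answer: symbol=f low=0/1 high=1/2
symbol=b low=9/20 high=1/2
symbol=f low=9/20 high=19/40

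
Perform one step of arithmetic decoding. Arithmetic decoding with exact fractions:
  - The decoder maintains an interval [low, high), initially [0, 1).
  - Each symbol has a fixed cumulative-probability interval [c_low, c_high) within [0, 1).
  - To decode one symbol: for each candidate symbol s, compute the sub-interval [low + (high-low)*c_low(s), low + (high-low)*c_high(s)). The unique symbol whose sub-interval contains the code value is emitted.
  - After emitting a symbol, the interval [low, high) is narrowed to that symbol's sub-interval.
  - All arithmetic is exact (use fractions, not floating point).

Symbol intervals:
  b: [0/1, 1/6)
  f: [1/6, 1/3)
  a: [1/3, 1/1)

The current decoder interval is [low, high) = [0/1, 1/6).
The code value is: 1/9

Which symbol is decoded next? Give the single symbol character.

Interval width = high − low = 1/6 − 0/1 = 1/6
Scaled code = (code − low) / width = (1/9 − 0/1) / 1/6 = 2/3
  b: [0/1, 1/6) 
  f: [1/6, 1/3) 
  a: [1/3, 1/1) ← scaled code falls here ✓

Answer: a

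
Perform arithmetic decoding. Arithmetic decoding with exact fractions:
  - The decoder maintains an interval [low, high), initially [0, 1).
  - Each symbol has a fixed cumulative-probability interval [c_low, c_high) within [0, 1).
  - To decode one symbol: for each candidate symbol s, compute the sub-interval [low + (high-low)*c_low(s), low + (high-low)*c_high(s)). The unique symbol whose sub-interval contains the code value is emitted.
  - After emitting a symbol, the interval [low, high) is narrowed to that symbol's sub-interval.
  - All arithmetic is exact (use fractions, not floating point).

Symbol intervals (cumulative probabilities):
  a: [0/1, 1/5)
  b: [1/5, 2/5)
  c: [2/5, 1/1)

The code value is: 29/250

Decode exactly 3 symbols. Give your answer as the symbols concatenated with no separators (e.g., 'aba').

Step 1: interval [0/1, 1/1), width = 1/1 - 0/1 = 1/1
  'a': [0/1 + 1/1*0/1, 0/1 + 1/1*1/5) = [0/1, 1/5) <- contains code 29/250
  'b': [0/1 + 1/1*1/5, 0/1 + 1/1*2/5) = [1/5, 2/5)
  'c': [0/1 + 1/1*2/5, 0/1 + 1/1*1/1) = [2/5, 1/1)
  emit 'a', narrow to [0/1, 1/5)
Step 2: interval [0/1, 1/5), width = 1/5 - 0/1 = 1/5
  'a': [0/1 + 1/5*0/1, 0/1 + 1/5*1/5) = [0/1, 1/25)
  'b': [0/1 + 1/5*1/5, 0/1 + 1/5*2/5) = [1/25, 2/25)
  'c': [0/1 + 1/5*2/5, 0/1 + 1/5*1/1) = [2/25, 1/5) <- contains code 29/250
  emit 'c', narrow to [2/25, 1/5)
Step 3: interval [2/25, 1/5), width = 1/5 - 2/25 = 3/25
  'a': [2/25 + 3/25*0/1, 2/25 + 3/25*1/5) = [2/25, 13/125)
  'b': [2/25 + 3/25*1/5, 2/25 + 3/25*2/5) = [13/125, 16/125) <- contains code 29/250
  'c': [2/25 + 3/25*2/5, 2/25 + 3/25*1/1) = [16/125, 1/5)
  emit 'b', narrow to [13/125, 16/125)

Answer: acb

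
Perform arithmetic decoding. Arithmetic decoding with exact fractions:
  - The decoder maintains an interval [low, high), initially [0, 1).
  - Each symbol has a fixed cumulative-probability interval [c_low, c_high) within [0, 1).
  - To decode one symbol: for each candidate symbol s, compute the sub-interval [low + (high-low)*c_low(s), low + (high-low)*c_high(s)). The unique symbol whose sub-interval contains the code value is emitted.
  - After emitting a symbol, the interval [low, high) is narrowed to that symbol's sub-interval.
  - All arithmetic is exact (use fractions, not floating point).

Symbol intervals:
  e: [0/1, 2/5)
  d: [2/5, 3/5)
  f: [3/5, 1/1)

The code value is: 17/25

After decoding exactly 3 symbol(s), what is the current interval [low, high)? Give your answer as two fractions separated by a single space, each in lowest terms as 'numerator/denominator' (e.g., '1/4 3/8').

Step 1: interval [0/1, 1/1), width = 1/1 - 0/1 = 1/1
  'e': [0/1 + 1/1*0/1, 0/1 + 1/1*2/5) = [0/1, 2/5)
  'd': [0/1 + 1/1*2/5, 0/1 + 1/1*3/5) = [2/5, 3/5)
  'f': [0/1 + 1/1*3/5, 0/1 + 1/1*1/1) = [3/5, 1/1) <- contains code 17/25
  emit 'f', narrow to [3/5, 1/1)
Step 2: interval [3/5, 1/1), width = 1/1 - 3/5 = 2/5
  'e': [3/5 + 2/5*0/1, 3/5 + 2/5*2/5) = [3/5, 19/25) <- contains code 17/25
  'd': [3/5 + 2/5*2/5, 3/5 + 2/5*3/5) = [19/25, 21/25)
  'f': [3/5 + 2/5*3/5, 3/5 + 2/5*1/1) = [21/25, 1/1)
  emit 'e', narrow to [3/5, 19/25)
Step 3: interval [3/5, 19/25), width = 19/25 - 3/5 = 4/25
  'e': [3/5 + 4/25*0/1, 3/5 + 4/25*2/5) = [3/5, 83/125)
  'd': [3/5 + 4/25*2/5, 3/5 + 4/25*3/5) = [83/125, 87/125) <- contains code 17/25
  'f': [3/5 + 4/25*3/5, 3/5 + 4/25*1/1) = [87/125, 19/25)
  emit 'd', narrow to [83/125, 87/125)

Answer: 83/125 87/125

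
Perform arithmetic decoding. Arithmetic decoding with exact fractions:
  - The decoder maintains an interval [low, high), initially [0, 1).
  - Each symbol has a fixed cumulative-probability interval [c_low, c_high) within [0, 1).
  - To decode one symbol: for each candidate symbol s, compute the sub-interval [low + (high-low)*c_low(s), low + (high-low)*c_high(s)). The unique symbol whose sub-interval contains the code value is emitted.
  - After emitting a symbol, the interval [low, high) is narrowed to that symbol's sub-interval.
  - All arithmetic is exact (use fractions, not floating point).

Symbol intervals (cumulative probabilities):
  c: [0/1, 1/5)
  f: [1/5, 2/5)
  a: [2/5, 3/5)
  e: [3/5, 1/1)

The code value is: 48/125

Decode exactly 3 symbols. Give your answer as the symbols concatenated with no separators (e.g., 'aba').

Step 1: interval [0/1, 1/1), width = 1/1 - 0/1 = 1/1
  'c': [0/1 + 1/1*0/1, 0/1 + 1/1*1/5) = [0/1, 1/5)
  'f': [0/1 + 1/1*1/5, 0/1 + 1/1*2/5) = [1/5, 2/5) <- contains code 48/125
  'a': [0/1 + 1/1*2/5, 0/1 + 1/1*3/5) = [2/5, 3/5)
  'e': [0/1 + 1/1*3/5, 0/1 + 1/1*1/1) = [3/5, 1/1)
  emit 'f', narrow to [1/5, 2/5)
Step 2: interval [1/5, 2/5), width = 2/5 - 1/5 = 1/5
  'c': [1/5 + 1/5*0/1, 1/5 + 1/5*1/5) = [1/5, 6/25)
  'f': [1/5 + 1/5*1/5, 1/5 + 1/5*2/5) = [6/25, 7/25)
  'a': [1/5 + 1/5*2/5, 1/5 + 1/5*3/5) = [7/25, 8/25)
  'e': [1/5 + 1/5*3/5, 1/5 + 1/5*1/1) = [8/25, 2/5) <- contains code 48/125
  emit 'e', narrow to [8/25, 2/5)
Step 3: interval [8/25, 2/5), width = 2/5 - 8/25 = 2/25
  'c': [8/25 + 2/25*0/1, 8/25 + 2/25*1/5) = [8/25, 42/125)
  'f': [8/25 + 2/25*1/5, 8/25 + 2/25*2/5) = [42/125, 44/125)
  'a': [8/25 + 2/25*2/5, 8/25 + 2/25*3/5) = [44/125, 46/125)
  'e': [8/25 + 2/25*3/5, 8/25 + 2/25*1/1) = [46/125, 2/5) <- contains code 48/125
  emit 'e', narrow to [46/125, 2/5)

Answer: fee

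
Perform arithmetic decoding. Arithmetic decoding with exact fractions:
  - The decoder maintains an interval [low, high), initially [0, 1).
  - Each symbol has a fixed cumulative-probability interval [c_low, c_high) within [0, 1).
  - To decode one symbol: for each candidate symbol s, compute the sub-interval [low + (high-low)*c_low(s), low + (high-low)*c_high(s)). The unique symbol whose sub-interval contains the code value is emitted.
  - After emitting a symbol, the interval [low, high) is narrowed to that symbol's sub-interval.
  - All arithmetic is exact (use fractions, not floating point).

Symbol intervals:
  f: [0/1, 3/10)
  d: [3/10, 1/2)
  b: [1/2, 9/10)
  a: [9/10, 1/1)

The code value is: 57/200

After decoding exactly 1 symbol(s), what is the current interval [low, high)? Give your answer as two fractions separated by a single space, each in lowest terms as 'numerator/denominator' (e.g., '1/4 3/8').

Answer: 0/1 3/10

Derivation:
Step 1: interval [0/1, 1/1), width = 1/1 - 0/1 = 1/1
  'f': [0/1 + 1/1*0/1, 0/1 + 1/1*3/10) = [0/1, 3/10) <- contains code 57/200
  'd': [0/1 + 1/1*3/10, 0/1 + 1/1*1/2) = [3/10, 1/2)
  'b': [0/1 + 1/1*1/2, 0/1 + 1/1*9/10) = [1/2, 9/10)
  'a': [0/1 + 1/1*9/10, 0/1 + 1/1*1/1) = [9/10, 1/1)
  emit 'f', narrow to [0/1, 3/10)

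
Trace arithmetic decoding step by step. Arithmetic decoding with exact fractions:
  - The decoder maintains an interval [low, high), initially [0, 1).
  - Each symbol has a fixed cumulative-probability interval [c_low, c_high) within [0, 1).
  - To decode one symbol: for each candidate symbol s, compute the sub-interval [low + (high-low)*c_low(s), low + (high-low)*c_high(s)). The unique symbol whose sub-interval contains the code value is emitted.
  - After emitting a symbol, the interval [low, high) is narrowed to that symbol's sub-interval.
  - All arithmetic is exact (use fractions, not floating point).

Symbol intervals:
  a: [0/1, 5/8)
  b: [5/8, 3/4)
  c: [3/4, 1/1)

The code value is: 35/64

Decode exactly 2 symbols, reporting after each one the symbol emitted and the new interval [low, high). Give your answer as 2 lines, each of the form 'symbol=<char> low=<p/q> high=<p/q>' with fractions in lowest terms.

Step 1: interval [0/1, 1/1), width = 1/1 - 0/1 = 1/1
  'a': [0/1 + 1/1*0/1, 0/1 + 1/1*5/8) = [0/1, 5/8) <- contains code 35/64
  'b': [0/1 + 1/1*5/8, 0/1 + 1/1*3/4) = [5/8, 3/4)
  'c': [0/1 + 1/1*3/4, 0/1 + 1/1*1/1) = [3/4, 1/1)
  emit 'a', narrow to [0/1, 5/8)
Step 2: interval [0/1, 5/8), width = 5/8 - 0/1 = 5/8
  'a': [0/1 + 5/8*0/1, 0/1 + 5/8*5/8) = [0/1, 25/64)
  'b': [0/1 + 5/8*5/8, 0/1 + 5/8*3/4) = [25/64, 15/32)
  'c': [0/1 + 5/8*3/4, 0/1 + 5/8*1/1) = [15/32, 5/8) <- contains code 35/64
  emit 'c', narrow to [15/32, 5/8)

Answer: symbol=a low=0/1 high=5/8
symbol=c low=15/32 high=5/8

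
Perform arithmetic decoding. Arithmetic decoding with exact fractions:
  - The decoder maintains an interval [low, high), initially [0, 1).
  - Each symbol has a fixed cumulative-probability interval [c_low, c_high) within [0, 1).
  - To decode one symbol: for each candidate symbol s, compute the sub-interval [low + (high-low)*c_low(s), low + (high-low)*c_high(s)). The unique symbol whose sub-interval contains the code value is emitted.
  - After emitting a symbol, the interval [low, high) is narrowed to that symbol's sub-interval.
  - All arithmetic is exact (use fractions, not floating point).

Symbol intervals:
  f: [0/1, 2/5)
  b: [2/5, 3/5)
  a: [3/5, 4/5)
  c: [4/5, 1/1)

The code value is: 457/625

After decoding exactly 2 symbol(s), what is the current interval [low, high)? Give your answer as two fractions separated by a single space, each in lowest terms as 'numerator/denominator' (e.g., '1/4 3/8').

Answer: 18/25 19/25

Derivation:
Step 1: interval [0/1, 1/1), width = 1/1 - 0/1 = 1/1
  'f': [0/1 + 1/1*0/1, 0/1 + 1/1*2/5) = [0/1, 2/5)
  'b': [0/1 + 1/1*2/5, 0/1 + 1/1*3/5) = [2/5, 3/5)
  'a': [0/1 + 1/1*3/5, 0/1 + 1/1*4/5) = [3/5, 4/5) <- contains code 457/625
  'c': [0/1 + 1/1*4/5, 0/1 + 1/1*1/1) = [4/5, 1/1)
  emit 'a', narrow to [3/5, 4/5)
Step 2: interval [3/5, 4/5), width = 4/5 - 3/5 = 1/5
  'f': [3/5 + 1/5*0/1, 3/5 + 1/5*2/5) = [3/5, 17/25)
  'b': [3/5 + 1/5*2/5, 3/5 + 1/5*3/5) = [17/25, 18/25)
  'a': [3/5 + 1/5*3/5, 3/5 + 1/5*4/5) = [18/25, 19/25) <- contains code 457/625
  'c': [3/5 + 1/5*4/5, 3/5 + 1/5*1/1) = [19/25, 4/5)
  emit 'a', narrow to [18/25, 19/25)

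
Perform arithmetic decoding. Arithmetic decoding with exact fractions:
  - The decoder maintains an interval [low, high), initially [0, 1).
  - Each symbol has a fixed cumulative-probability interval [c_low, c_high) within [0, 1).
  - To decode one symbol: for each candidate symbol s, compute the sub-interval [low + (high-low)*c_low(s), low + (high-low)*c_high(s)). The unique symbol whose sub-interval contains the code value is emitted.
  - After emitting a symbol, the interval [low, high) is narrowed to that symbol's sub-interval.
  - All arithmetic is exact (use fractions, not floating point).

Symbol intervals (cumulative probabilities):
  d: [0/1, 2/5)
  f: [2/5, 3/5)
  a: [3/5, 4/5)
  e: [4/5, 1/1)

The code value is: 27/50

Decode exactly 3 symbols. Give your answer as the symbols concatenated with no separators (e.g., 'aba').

Step 1: interval [0/1, 1/1), width = 1/1 - 0/1 = 1/1
  'd': [0/1 + 1/1*0/1, 0/1 + 1/1*2/5) = [0/1, 2/5)
  'f': [0/1 + 1/1*2/5, 0/1 + 1/1*3/5) = [2/5, 3/5) <- contains code 27/50
  'a': [0/1 + 1/1*3/5, 0/1 + 1/1*4/5) = [3/5, 4/5)
  'e': [0/1 + 1/1*4/5, 0/1 + 1/1*1/1) = [4/5, 1/1)
  emit 'f', narrow to [2/5, 3/5)
Step 2: interval [2/5, 3/5), width = 3/5 - 2/5 = 1/5
  'd': [2/5 + 1/5*0/1, 2/5 + 1/5*2/5) = [2/5, 12/25)
  'f': [2/5 + 1/5*2/5, 2/5 + 1/5*3/5) = [12/25, 13/25)
  'a': [2/5 + 1/5*3/5, 2/5 + 1/5*4/5) = [13/25, 14/25) <- contains code 27/50
  'e': [2/5 + 1/5*4/5, 2/5 + 1/5*1/1) = [14/25, 3/5)
  emit 'a', narrow to [13/25, 14/25)
Step 3: interval [13/25, 14/25), width = 14/25 - 13/25 = 1/25
  'd': [13/25 + 1/25*0/1, 13/25 + 1/25*2/5) = [13/25, 67/125)
  'f': [13/25 + 1/25*2/5, 13/25 + 1/25*3/5) = [67/125, 68/125) <- contains code 27/50
  'a': [13/25 + 1/25*3/5, 13/25 + 1/25*4/5) = [68/125, 69/125)
  'e': [13/25 + 1/25*4/5, 13/25 + 1/25*1/1) = [69/125, 14/25)
  emit 'f', narrow to [67/125, 68/125)

Answer: faf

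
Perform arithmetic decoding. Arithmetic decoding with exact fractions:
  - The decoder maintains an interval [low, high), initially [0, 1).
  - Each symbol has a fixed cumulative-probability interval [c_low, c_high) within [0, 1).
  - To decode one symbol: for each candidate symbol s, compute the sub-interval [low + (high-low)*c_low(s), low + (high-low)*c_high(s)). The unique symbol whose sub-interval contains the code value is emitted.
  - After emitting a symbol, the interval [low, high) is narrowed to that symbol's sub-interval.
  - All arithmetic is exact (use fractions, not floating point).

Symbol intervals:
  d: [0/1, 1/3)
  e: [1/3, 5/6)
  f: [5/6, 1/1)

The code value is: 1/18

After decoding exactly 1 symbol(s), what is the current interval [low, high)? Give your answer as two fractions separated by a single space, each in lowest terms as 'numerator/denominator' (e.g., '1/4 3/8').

Step 1: interval [0/1, 1/1), width = 1/1 - 0/1 = 1/1
  'd': [0/1 + 1/1*0/1, 0/1 + 1/1*1/3) = [0/1, 1/3) <- contains code 1/18
  'e': [0/1 + 1/1*1/3, 0/1 + 1/1*5/6) = [1/3, 5/6)
  'f': [0/1 + 1/1*5/6, 0/1 + 1/1*1/1) = [5/6, 1/1)
  emit 'd', narrow to [0/1, 1/3)

Answer: 0/1 1/3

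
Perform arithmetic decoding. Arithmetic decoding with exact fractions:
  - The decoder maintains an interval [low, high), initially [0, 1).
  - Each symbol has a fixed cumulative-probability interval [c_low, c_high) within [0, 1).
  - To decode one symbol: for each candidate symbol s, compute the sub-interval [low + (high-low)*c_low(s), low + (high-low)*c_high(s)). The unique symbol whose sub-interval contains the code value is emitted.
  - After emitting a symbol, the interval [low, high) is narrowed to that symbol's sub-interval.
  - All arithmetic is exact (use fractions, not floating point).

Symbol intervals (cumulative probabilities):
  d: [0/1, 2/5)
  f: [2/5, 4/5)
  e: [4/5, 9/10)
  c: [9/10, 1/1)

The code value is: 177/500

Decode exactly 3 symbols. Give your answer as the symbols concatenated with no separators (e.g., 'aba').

Answer: dee

Derivation:
Step 1: interval [0/1, 1/1), width = 1/1 - 0/1 = 1/1
  'd': [0/1 + 1/1*0/1, 0/1 + 1/1*2/5) = [0/1, 2/5) <- contains code 177/500
  'f': [0/1 + 1/1*2/5, 0/1 + 1/1*4/5) = [2/5, 4/5)
  'e': [0/1 + 1/1*4/5, 0/1 + 1/1*9/10) = [4/5, 9/10)
  'c': [0/1 + 1/1*9/10, 0/1 + 1/1*1/1) = [9/10, 1/1)
  emit 'd', narrow to [0/1, 2/5)
Step 2: interval [0/1, 2/5), width = 2/5 - 0/1 = 2/5
  'd': [0/1 + 2/5*0/1, 0/1 + 2/5*2/5) = [0/1, 4/25)
  'f': [0/1 + 2/5*2/5, 0/1 + 2/5*4/5) = [4/25, 8/25)
  'e': [0/1 + 2/5*4/5, 0/1 + 2/5*9/10) = [8/25, 9/25) <- contains code 177/500
  'c': [0/1 + 2/5*9/10, 0/1 + 2/5*1/1) = [9/25, 2/5)
  emit 'e', narrow to [8/25, 9/25)
Step 3: interval [8/25, 9/25), width = 9/25 - 8/25 = 1/25
  'd': [8/25 + 1/25*0/1, 8/25 + 1/25*2/5) = [8/25, 42/125)
  'f': [8/25 + 1/25*2/5, 8/25 + 1/25*4/5) = [42/125, 44/125)
  'e': [8/25 + 1/25*4/5, 8/25 + 1/25*9/10) = [44/125, 89/250) <- contains code 177/500
  'c': [8/25 + 1/25*9/10, 8/25 + 1/25*1/1) = [89/250, 9/25)
  emit 'e', narrow to [44/125, 89/250)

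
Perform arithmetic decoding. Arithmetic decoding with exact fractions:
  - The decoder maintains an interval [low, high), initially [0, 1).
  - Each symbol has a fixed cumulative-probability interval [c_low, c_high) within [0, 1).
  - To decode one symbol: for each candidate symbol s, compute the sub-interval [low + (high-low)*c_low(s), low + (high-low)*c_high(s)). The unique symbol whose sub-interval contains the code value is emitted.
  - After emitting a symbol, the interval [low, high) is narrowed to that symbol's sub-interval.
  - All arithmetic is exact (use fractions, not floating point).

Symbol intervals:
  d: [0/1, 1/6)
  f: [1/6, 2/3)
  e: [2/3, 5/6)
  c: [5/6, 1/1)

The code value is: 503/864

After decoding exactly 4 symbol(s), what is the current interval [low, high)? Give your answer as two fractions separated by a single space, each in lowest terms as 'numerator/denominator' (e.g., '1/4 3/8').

Step 1: interval [0/1, 1/1), width = 1/1 - 0/1 = 1/1
  'd': [0/1 + 1/1*0/1, 0/1 + 1/1*1/6) = [0/1, 1/6)
  'f': [0/1 + 1/1*1/6, 0/1 + 1/1*2/3) = [1/6, 2/3) <- contains code 503/864
  'e': [0/1 + 1/1*2/3, 0/1 + 1/1*5/6) = [2/3, 5/6)
  'c': [0/1 + 1/1*5/6, 0/1 + 1/1*1/1) = [5/6, 1/1)
  emit 'f', narrow to [1/6, 2/3)
Step 2: interval [1/6, 2/3), width = 2/3 - 1/6 = 1/2
  'd': [1/6 + 1/2*0/1, 1/6 + 1/2*1/6) = [1/6, 1/4)
  'f': [1/6 + 1/2*1/6, 1/6 + 1/2*2/3) = [1/4, 1/2)
  'e': [1/6 + 1/2*2/3, 1/6 + 1/2*5/6) = [1/2, 7/12) <- contains code 503/864
  'c': [1/6 + 1/2*5/6, 1/6 + 1/2*1/1) = [7/12, 2/3)
  emit 'e', narrow to [1/2, 7/12)
Step 3: interval [1/2, 7/12), width = 7/12 - 1/2 = 1/12
  'd': [1/2 + 1/12*0/1, 1/2 + 1/12*1/6) = [1/2, 37/72)
  'f': [1/2 + 1/12*1/6, 1/2 + 1/12*2/3) = [37/72, 5/9)
  'e': [1/2 + 1/12*2/3, 1/2 + 1/12*5/6) = [5/9, 41/72)
  'c': [1/2 + 1/12*5/6, 1/2 + 1/12*1/1) = [41/72, 7/12) <- contains code 503/864
  emit 'c', narrow to [41/72, 7/12)
Step 4: interval [41/72, 7/12), width = 7/12 - 41/72 = 1/72
  'd': [41/72 + 1/72*0/1, 41/72 + 1/72*1/6) = [41/72, 247/432)
  'f': [41/72 + 1/72*1/6, 41/72 + 1/72*2/3) = [247/432, 125/216)
  'e': [41/72 + 1/72*2/3, 41/72 + 1/72*5/6) = [125/216, 251/432)
  'c': [41/72 + 1/72*5/6, 41/72 + 1/72*1/1) = [251/432, 7/12) <- contains code 503/864
  emit 'c', narrow to [251/432, 7/12)

Answer: 251/432 7/12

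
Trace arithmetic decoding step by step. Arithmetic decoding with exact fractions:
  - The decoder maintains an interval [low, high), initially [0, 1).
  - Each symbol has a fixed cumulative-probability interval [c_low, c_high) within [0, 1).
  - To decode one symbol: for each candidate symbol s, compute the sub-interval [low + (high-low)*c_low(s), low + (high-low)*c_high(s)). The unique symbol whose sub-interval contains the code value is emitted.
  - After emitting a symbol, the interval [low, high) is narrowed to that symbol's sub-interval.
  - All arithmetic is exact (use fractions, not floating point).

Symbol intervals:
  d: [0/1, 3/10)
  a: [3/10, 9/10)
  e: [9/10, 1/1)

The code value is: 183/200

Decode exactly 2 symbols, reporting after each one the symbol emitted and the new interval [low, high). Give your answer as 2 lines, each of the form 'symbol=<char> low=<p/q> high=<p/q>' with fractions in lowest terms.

Answer: symbol=e low=9/10 high=1/1
symbol=d low=9/10 high=93/100

Derivation:
Step 1: interval [0/1, 1/1), width = 1/1 - 0/1 = 1/1
  'd': [0/1 + 1/1*0/1, 0/1 + 1/1*3/10) = [0/1, 3/10)
  'a': [0/1 + 1/1*3/10, 0/1 + 1/1*9/10) = [3/10, 9/10)
  'e': [0/1 + 1/1*9/10, 0/1 + 1/1*1/1) = [9/10, 1/1) <- contains code 183/200
  emit 'e', narrow to [9/10, 1/1)
Step 2: interval [9/10, 1/1), width = 1/1 - 9/10 = 1/10
  'd': [9/10 + 1/10*0/1, 9/10 + 1/10*3/10) = [9/10, 93/100) <- contains code 183/200
  'a': [9/10 + 1/10*3/10, 9/10 + 1/10*9/10) = [93/100, 99/100)
  'e': [9/10 + 1/10*9/10, 9/10 + 1/10*1/1) = [99/100, 1/1)
  emit 'd', narrow to [9/10, 93/100)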